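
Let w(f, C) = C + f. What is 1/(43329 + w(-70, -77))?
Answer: 1/43182 ≈ 2.3158e-5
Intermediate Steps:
1/(43329 + w(-70, -77)) = 1/(43329 + (-77 - 70)) = 1/(43329 - 147) = 1/43182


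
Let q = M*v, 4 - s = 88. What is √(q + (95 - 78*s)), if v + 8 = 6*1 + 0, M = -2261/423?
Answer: √132361541/141 ≈ 81.595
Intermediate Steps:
M = -2261/423 (M = -2261*1/423 = -2261/423 ≈ -5.3452)
s = -84 (s = 4 - 1*88 = 4 - 88 = -84)
v = -2 (v = -8 + (6*1 + 0) = -8 + (6 + 0) = -8 + 6 = -2)
q = 4522/423 (q = -2261/423*(-2) = 4522/423 ≈ 10.690)
√(q + (95 - 78*s)) = √(4522/423 + (95 - 78*(-84))) = √(4522/423 + (95 + 6552)) = √(4522/423 + 6647) = √(2816203/423) = √132361541/141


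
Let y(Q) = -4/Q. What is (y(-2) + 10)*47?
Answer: 564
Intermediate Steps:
(y(-2) + 10)*47 = (-4/(-2) + 10)*47 = (-4*(-½) + 10)*47 = (2 + 10)*47 = 12*47 = 564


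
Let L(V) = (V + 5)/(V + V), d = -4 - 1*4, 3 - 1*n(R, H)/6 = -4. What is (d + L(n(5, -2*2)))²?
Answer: 390625/7056 ≈ 55.361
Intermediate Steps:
n(R, H) = 42 (n(R, H) = 18 - 6*(-4) = 18 + 24 = 42)
d = -8 (d = -4 - 4 = -8)
L(V) = (5 + V)/(2*V) (L(V) = (5 + V)/((2*V)) = (5 + V)*(1/(2*V)) = (5 + V)/(2*V))
(d + L(n(5, -2*2)))² = (-8 + (½)*(5 + 42)/42)² = (-8 + (½)*(1/42)*47)² = (-8 + 47/84)² = (-625/84)² = 390625/7056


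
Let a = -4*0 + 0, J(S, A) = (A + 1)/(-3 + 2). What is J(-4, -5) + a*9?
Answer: 4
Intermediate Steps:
J(S, A) = -1 - A (J(S, A) = (1 + A)/(-1) = (1 + A)*(-1) = -1 - A)
a = 0 (a = 0 + 0 = 0)
J(-4, -5) + a*9 = (-1 - 1*(-5)) + 0*9 = (-1 + 5) + 0 = 4 + 0 = 4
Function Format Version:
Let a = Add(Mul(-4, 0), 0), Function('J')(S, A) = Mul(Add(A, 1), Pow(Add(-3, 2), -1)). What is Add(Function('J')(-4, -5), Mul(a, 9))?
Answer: 4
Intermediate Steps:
Function('J')(S, A) = Add(-1, Mul(-1, A)) (Function('J')(S, A) = Mul(Add(1, A), Pow(-1, -1)) = Mul(Add(1, A), -1) = Add(-1, Mul(-1, A)))
a = 0 (a = Add(0, 0) = 0)
Add(Function('J')(-4, -5), Mul(a, 9)) = Add(Add(-1, Mul(-1, -5)), Mul(0, 9)) = Add(Add(-1, 5), 0) = Add(4, 0) = 4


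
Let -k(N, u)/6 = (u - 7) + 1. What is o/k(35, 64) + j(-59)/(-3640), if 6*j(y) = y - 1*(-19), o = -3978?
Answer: 90514/7917 ≈ 11.433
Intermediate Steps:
j(y) = 19/6 + y/6 (j(y) = (y - 1*(-19))/6 = (y + 19)/6 = (19 + y)/6 = 19/6 + y/6)
k(N, u) = 36 - 6*u (k(N, u) = -6*((u - 7) + 1) = -6*((-7 + u) + 1) = -6*(-6 + u) = 36 - 6*u)
o/k(35, 64) + j(-59)/(-3640) = -3978/(36 - 6*64) + (19/6 + (⅙)*(-59))/(-3640) = -3978/(36 - 384) + (19/6 - 59/6)*(-1/3640) = -3978/(-348) - 20/3*(-1/3640) = -3978*(-1/348) + 1/546 = 663/58 + 1/546 = 90514/7917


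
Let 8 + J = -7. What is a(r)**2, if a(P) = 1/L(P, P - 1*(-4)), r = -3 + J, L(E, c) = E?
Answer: 1/324 ≈ 0.0030864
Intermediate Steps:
J = -15 (J = -8 - 7 = -15)
r = -18 (r = -3 - 15 = -18)
a(P) = 1/P
a(r)**2 = (1/(-18))**2 = (-1/18)**2 = 1/324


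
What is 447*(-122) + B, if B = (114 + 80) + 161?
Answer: -54179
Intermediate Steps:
B = 355 (B = 194 + 161 = 355)
447*(-122) + B = 447*(-122) + 355 = -54534 + 355 = -54179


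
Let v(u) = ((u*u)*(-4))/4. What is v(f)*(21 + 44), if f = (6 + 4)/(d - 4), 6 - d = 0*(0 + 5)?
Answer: -1625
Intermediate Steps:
d = 6 (d = 6 - 0*(0 + 5) = 6 - 0*5 = 6 - 1*0 = 6 + 0 = 6)
f = 5 (f = (6 + 4)/(6 - 4) = 10/2 = 10*(½) = 5)
v(u) = -u² (v(u) = (u²*(-4))*(¼) = -4*u²*(¼) = -u²)
v(f)*(21 + 44) = (-1*5²)*(21 + 44) = -1*25*65 = -25*65 = -1625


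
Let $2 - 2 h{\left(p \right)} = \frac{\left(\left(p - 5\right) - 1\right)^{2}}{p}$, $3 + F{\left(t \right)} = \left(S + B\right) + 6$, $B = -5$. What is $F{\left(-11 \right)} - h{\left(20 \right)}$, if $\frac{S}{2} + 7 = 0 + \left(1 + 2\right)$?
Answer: $- \frac{61}{10} \approx -6.1$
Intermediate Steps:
$S = -8$ ($S = -14 + 2 \left(0 + \left(1 + 2\right)\right) = -14 + 2 \left(0 + 3\right) = -14 + 2 \cdot 3 = -14 + 6 = -8$)
$F{\left(t \right)} = -10$ ($F{\left(t \right)} = -3 + \left(\left(-8 - 5\right) + 6\right) = -3 + \left(-13 + 6\right) = -3 - 7 = -10$)
$h{\left(p \right)} = 1 - \frac{\left(-6 + p\right)^{2}}{2 p}$ ($h{\left(p \right)} = 1 - \frac{\left(\left(p - 5\right) - 1\right)^{2} \frac{1}{p}}{2} = 1 - \frac{\left(\left(-5 + p\right) - 1\right)^{2} \frac{1}{p}}{2} = 1 - \frac{\left(-6 + p\right)^{2} \frac{1}{p}}{2} = 1 - \frac{\frac{1}{p} \left(-6 + p\right)^{2}}{2} = 1 - \frac{\left(-6 + p\right)^{2}}{2 p}$)
$F{\left(-11 \right)} - h{\left(20 \right)} = -10 - \frac{20 - \frac{\left(-6 + 20\right)^{2}}{2}}{20} = -10 - \frac{20 - \frac{14^{2}}{2}}{20} = -10 - \frac{20 - 98}{20} = -10 - \frac{1}{20} \left(-78\right) = -10 - - \frac{39}{10} = -10 + \frac{39}{10} = - \frac{61}{10}$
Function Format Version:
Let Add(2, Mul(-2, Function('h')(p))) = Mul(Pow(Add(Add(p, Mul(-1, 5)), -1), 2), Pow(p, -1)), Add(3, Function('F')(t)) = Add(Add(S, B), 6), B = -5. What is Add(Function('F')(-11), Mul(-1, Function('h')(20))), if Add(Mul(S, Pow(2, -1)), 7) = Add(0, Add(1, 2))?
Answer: Rational(-61, 10) ≈ -6.1000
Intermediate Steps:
S = -8 (S = Add(-14, Mul(2, Add(0, Add(1, 2)))) = Add(-14, Mul(2, Add(0, 3))) = Add(-14, Mul(2, 3)) = Add(-14, 6) = -8)
Function('F')(t) = -10 (Function('F')(t) = Add(-3, Add(Add(-8, -5), 6)) = Add(-3, Add(-13, 6)) = Add(-3, -7) = -10)
Function('h')(p) = Add(1, Mul(Rational(-1, 2), Pow(p, -1), Pow(Add(-6, p), 2))) (Function('h')(p) = Add(1, Mul(Rational(-1, 2), Mul(Pow(Add(Add(p, Mul(-1, 5)), -1), 2), Pow(p, -1)))) = Add(1, Mul(Rational(-1, 2), Mul(Pow(Add(Add(p, -5), -1), 2), Pow(p, -1)))) = Add(1, Mul(Rational(-1, 2), Mul(Pow(Add(Add(-5, p), -1), 2), Pow(p, -1)))) = Add(1, Mul(Rational(-1, 2), Mul(Pow(Add(-6, p), 2), Pow(p, -1)))) = Add(1, Mul(Rational(-1, 2), Mul(Pow(p, -1), Pow(Add(-6, p), 2)))) = Add(1, Mul(Rational(-1, 2), Pow(p, -1), Pow(Add(-6, p), 2))))
Add(Function('F')(-11), Mul(-1, Function('h')(20))) = Add(-10, Mul(-1, Mul(Pow(20, -1), Add(20, Mul(Rational(-1, 2), Pow(Add(-6, 20), 2)))))) = Add(-10, Mul(-1, Mul(Rational(1, 20), Add(20, Mul(Rational(-1, 2), Pow(14, 2)))))) = Add(-10, Mul(-1, Mul(Rational(1, 20), Add(20, Mul(Rational(-1, 2), 196))))) = Add(-10, Mul(-1, Mul(Rational(1, 20), Add(20, -98)))) = Add(-10, Mul(-1, Mul(Rational(1, 20), -78))) = Add(-10, Mul(-1, Rational(-39, 10))) = Add(-10, Rational(39, 10)) = Rational(-61, 10)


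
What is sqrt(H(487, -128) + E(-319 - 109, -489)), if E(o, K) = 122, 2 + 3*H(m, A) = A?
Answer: 2*sqrt(177)/3 ≈ 8.8694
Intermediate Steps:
H(m, A) = -2/3 + A/3
sqrt(H(487, -128) + E(-319 - 109, -489)) = sqrt((-2/3 + (1/3)*(-128)) + 122) = sqrt((-2/3 - 128/3) + 122) = sqrt(-130/3 + 122) = sqrt(236/3) = 2*sqrt(177)/3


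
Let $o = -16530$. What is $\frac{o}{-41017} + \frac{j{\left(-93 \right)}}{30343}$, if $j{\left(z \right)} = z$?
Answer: $\frac{497755209}{1244578831} \approx 0.39994$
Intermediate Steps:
$\frac{o}{-41017} + \frac{j{\left(-93 \right)}}{30343} = - \frac{16530}{-41017} - \frac{93}{30343} = \left(-16530\right) \left(- \frac{1}{41017}\right) - \frac{93}{30343} = \frac{16530}{41017} - \frac{93}{30343} = \frac{497755209}{1244578831}$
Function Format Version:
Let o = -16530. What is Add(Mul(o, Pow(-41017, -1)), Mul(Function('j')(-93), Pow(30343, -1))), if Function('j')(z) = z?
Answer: Rational(497755209, 1244578831) ≈ 0.39994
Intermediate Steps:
Add(Mul(o, Pow(-41017, -1)), Mul(Function('j')(-93), Pow(30343, -1))) = Add(Mul(-16530, Pow(-41017, -1)), Mul(-93, Pow(30343, -1))) = Add(Mul(-16530, Rational(-1, 41017)), Mul(-93, Rational(1, 30343))) = Add(Rational(16530, 41017), Rational(-93, 30343)) = Rational(497755209, 1244578831)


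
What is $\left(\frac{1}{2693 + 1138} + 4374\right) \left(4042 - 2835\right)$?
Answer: $\frac{20225451565}{3831} \approx 5.2794 \cdot 10^{6}$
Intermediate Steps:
$\left(\frac{1}{2693 + 1138} + 4374\right) \left(4042 - 2835\right) = \left(\frac{1}{3831} + 4374\right) 1207 = \frac{16756795}{3831} \cdot 1207 = \frac{20225451565}{3831}$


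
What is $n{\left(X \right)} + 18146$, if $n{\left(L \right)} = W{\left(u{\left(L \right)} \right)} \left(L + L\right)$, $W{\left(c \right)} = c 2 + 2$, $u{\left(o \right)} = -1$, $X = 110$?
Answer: $18146$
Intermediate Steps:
$W{\left(c \right)} = 2 + 2 c$ ($W{\left(c \right)} = 2 c + 2 = 2 + 2 c$)
$n{\left(L \right)} = 0$ ($n{\left(L \right)} = \left(2 + 2 \left(-1\right)\right) \left(L + L\right) = \left(2 - 2\right) 2 L = 0 \cdot 2 L = 0$)
$n{\left(X \right)} + 18146 = 0 + 18146 = 18146$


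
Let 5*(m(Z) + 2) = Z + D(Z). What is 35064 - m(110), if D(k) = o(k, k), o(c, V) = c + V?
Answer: 35000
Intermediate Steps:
o(c, V) = V + c
D(k) = 2*k (D(k) = k + k = 2*k)
m(Z) = -2 + 3*Z/5 (m(Z) = -2 + (Z + 2*Z)/5 = -2 + (3*Z)/5 = -2 + 3*Z/5)
35064 - m(110) = 35064 - (-2 + (⅗)*110) = 35064 - (-2 + 66) = 35064 - 1*64 = 35064 - 64 = 35000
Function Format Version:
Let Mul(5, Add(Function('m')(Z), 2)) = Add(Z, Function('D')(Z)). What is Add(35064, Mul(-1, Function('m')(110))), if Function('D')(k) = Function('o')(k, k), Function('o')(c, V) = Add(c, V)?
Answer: 35000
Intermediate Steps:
Function('o')(c, V) = Add(V, c)
Function('D')(k) = Mul(2, k) (Function('D')(k) = Add(k, k) = Mul(2, k))
Function('m')(Z) = Add(-2, Mul(Rational(3, 5), Z)) (Function('m')(Z) = Add(-2, Mul(Rational(1, 5), Add(Z, Mul(2, Z)))) = Add(-2, Mul(Rational(1, 5), Mul(3, Z))) = Add(-2, Mul(Rational(3, 5), Z)))
Add(35064, Mul(-1, Function('m')(110))) = Add(35064, Mul(-1, Add(-2, Mul(Rational(3, 5), 110)))) = Add(35064, Mul(-1, Add(-2, 66))) = Add(35064, Mul(-1, 64)) = Add(35064, -64) = 35000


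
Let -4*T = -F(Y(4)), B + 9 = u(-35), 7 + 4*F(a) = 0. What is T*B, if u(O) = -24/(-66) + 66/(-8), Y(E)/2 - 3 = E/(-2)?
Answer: 5201/704 ≈ 7.3878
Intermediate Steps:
Y(E) = 6 - E (Y(E) = 6 + 2*(E/(-2)) = 6 + 2*(E*(-½)) = 6 + 2*(-E/2) = 6 - E)
u(O) = -347/44 (u(O) = -24*(-1/66) + 66*(-⅛) = 4/11 - 33/4 = -347/44)
F(a) = -7/4 (F(a) = -7/4 + (¼)*0 = -7/4 + 0 = -7/4)
B = -743/44 (B = -9 - 347/44 = -743/44 ≈ -16.886)
T = -7/16 (T = -(-1)*(-7)/(4*4) = -¼*7/4 = -7/16 ≈ -0.43750)
T*B = -7/16*(-743/44) = 5201/704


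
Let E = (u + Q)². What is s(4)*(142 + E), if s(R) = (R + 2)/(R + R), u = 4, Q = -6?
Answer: 219/2 ≈ 109.50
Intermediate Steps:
s(R) = (2 + R)/(2*R) (s(R) = (2 + R)/((2*R)) = (2 + R)*(1/(2*R)) = (2 + R)/(2*R))
E = 4 (E = (4 - 6)² = (-2)² = 4)
s(4)*(142 + E) = ((½)*(2 + 4)/4)*(142 + 4) = ((½)*(¼)*6)*146 = (¾)*146 = 219/2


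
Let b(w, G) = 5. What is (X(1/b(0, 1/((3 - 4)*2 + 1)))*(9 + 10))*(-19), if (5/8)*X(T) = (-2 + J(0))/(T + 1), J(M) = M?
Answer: 2888/3 ≈ 962.67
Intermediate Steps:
X(T) = -16/(5*(1 + T)) (X(T) = 8*((-2 + 0)/(T + 1))/5 = 8*(-2/(1 + T))/5 = -16/(5*(1 + T)))
(X(1/b(0, 1/((3 - 4)*2 + 1)))*(9 + 10))*(-19) = ((-16/(5 + 5*(1/5)))*(9 + 10))*(-19) = (-16/(5 + 5*(1*(⅕)))*19)*(-19) = (-16/(5 + 5*(⅕))*19)*(-19) = (-16/(5 + 1)*19)*(-19) = (-16/6*19)*(-19) = (-16*⅙*19)*(-19) = -8/3*19*(-19) = -152/3*(-19) = 2888/3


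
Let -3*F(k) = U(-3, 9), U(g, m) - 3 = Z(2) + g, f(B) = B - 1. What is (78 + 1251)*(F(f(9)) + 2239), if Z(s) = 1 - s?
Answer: 2976074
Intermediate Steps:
f(B) = -1 + B
U(g, m) = 2 + g (U(g, m) = 3 + ((1 - 1*2) + g) = 3 + ((1 - 2) + g) = 3 + (-1 + g) = 2 + g)
F(k) = ⅓ (F(k) = -(2 - 3)/3 = -⅓*(-1) = ⅓)
(78 + 1251)*(F(f(9)) + 2239) = (78 + 1251)*(⅓ + 2239) = 1329*(6718/3) = 2976074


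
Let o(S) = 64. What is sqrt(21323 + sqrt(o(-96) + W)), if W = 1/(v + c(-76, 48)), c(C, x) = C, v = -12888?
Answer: sqrt(895914076652 + 6482*sqrt(2689041495))/6482 ≈ 146.05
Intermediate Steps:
W = -1/12964 (W = 1/(-12888 - 76) = 1/(-12964) = -1/12964 ≈ -7.7137e-5)
sqrt(21323 + sqrt(o(-96) + W)) = sqrt(21323 + sqrt(64 - 1/12964)) = sqrt(21323 + sqrt(829695/12964)) = sqrt(21323 + sqrt(2689041495)/6482)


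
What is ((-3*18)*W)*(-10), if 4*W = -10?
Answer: -1350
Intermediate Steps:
W = -5/2 (W = (1/4)*(-10) = -5/2 ≈ -2.5000)
((-3*18)*W)*(-10) = (-3*18*(-5/2))*(-10) = -54*(-5/2)*(-10) = 135*(-10) = -1350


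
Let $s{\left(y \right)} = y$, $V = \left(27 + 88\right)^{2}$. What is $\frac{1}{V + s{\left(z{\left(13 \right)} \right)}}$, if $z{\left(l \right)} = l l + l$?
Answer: $\frac{1}{13407} \approx 7.4588 \cdot 10^{-5}$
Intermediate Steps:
$z{\left(l \right)} = l + l^{2}$ ($z{\left(l \right)} = l^{2} + l = l + l^{2}$)
$V = 13225$ ($V = 115^{2} = 13225$)
$\frac{1}{V + s{\left(z{\left(13 \right)} \right)}} = \frac{1}{13225 + 13 \left(1 + 13\right)} = \frac{1}{13225 + 13 \cdot 14} = \frac{1}{13225 + 182} = \frac{1}{13407}$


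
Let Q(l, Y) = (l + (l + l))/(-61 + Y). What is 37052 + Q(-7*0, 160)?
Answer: 37052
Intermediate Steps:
Q(l, Y) = 3*l/(-61 + Y) (Q(l, Y) = (l + 2*l)/(-61 + Y) = (3*l)/(-61 + Y) = 3*l/(-61 + Y))
37052 + Q(-7*0, 160) = 37052 + 3*(-7*0)/(-61 + 160) = 37052 + 3*0/99 = 37052 + 3*0*(1/99) = 37052 + 0 = 37052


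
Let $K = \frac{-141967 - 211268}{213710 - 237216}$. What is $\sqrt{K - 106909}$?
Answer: $\frac{i \sqrt{59062344294814}}{23506} \approx 326.95 i$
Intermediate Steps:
$K = \frac{353235}{23506}$ ($K = - \frac{353235}{-23506} = \left(-353235\right) \left(- \frac{1}{23506}\right) = \frac{353235}{23506} \approx 15.027$)
$\sqrt{K - 106909} = \sqrt{\frac{353235}{23506} - 106909} = \sqrt{- \frac{2512649719}{23506}} = \frac{i \sqrt{59062344294814}}{23506}$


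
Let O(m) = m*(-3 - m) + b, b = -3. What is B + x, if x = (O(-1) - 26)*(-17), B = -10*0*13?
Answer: 459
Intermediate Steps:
O(m) = -3 + m*(-3 - m) (O(m) = m*(-3 - m) - 3 = -3 + m*(-3 - m))
B = 0 (B = 0*13 = 0)
x = 459 (x = ((-3 - 1*(-1)**2 - 3*(-1)) - 26)*(-17) = ((-3 - 1*1 + 3) - 26)*(-17) = ((-3 - 1 + 3) - 26)*(-17) = (-1 - 26)*(-17) = -27*(-17) = 459)
B + x = 0 + 459 = 459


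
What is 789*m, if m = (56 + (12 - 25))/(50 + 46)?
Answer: 11309/32 ≈ 353.41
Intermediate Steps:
m = 43/96 (m = (56 - 13)/96 = 43*(1/96) = 43/96 ≈ 0.44792)
789*m = 789*(43/96) = 11309/32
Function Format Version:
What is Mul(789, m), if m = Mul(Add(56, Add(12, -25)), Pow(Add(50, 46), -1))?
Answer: Rational(11309, 32) ≈ 353.41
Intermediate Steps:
m = Rational(43, 96) (m = Mul(Add(56, -13), Pow(96, -1)) = Mul(43, Rational(1, 96)) = Rational(43, 96) ≈ 0.44792)
Mul(789, m) = Mul(789, Rational(43, 96)) = Rational(11309, 32)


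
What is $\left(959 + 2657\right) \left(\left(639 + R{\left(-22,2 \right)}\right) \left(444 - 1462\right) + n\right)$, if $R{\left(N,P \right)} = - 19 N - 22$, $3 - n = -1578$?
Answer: $-3804209184$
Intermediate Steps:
$n = 1581$ ($n = 3 - -1578 = 3 + 1578 = 1581$)
$R{\left(N,P \right)} = -22 - 19 N$
$\left(959 + 2657\right) \left(\left(639 + R{\left(-22,2 \right)}\right) \left(444 - 1462\right) + n\right) = \left(959 + 2657\right) \left(\left(639 - -396\right) \left(444 - 1462\right) + 1581\right) = 3616 \left(\left(639 + \left(-22 + 418\right)\right) \left(-1018\right) + 1581\right) = 3616 \left(\left(639 + 396\right) \left(-1018\right) + 1581\right) = 3616 \left(1035 \left(-1018\right) + 1581\right) = 3616 \left(-1053630 + 1581\right) = 3616 \left(-1052049\right) = -3804209184$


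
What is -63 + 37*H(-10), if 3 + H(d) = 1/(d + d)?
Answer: -3517/20 ≈ -175.85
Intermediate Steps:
H(d) = -3 + 1/(2*d) (H(d) = -3 + 1/(d + d) = -3 + 1/(2*d))
-63 + 37*H(-10) = -63 + 37*(-3 + (1/2)/(-10)) = -63 + 37*(-3 + (1/2)*(-1/10)) = -63 + 37*(-3 - 1/20) = -63 + 37*(-61/20) = -63 - 2257/20 = -3517/20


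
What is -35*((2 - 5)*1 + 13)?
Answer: -350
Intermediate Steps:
-35*((2 - 5)*1 + 13) = -35*(-3*1 + 13) = -35*(-3 + 13) = -35*10 = -350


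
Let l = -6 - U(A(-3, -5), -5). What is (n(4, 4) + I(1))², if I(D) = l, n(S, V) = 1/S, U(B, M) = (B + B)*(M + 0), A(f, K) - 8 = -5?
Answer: 9409/16 ≈ 588.06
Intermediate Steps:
A(f, K) = 3 (A(f, K) = 8 - 5 = 3)
U(B, M) = 2*B*M (U(B, M) = (2*B)*M = 2*B*M)
n(S, V) = 1/S
l = 24 (l = -6 - 2*3*(-5) = -6 - 1*(-30) = -6 + 30 = 24)
I(D) = 24
(n(4, 4) + I(1))² = (1/4 + 24)² = (¼ + 24)² = (97/4)² = 9409/16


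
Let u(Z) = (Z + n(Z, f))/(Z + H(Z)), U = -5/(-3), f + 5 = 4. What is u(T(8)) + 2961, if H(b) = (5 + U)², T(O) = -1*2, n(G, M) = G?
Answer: 565533/191 ≈ 2960.9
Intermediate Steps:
f = -1 (f = -5 + 4 = -1)
U = 5/3 (U = -5*(-⅓) = 5/3 ≈ 1.6667)
T(O) = -2
H(b) = 400/9 (H(b) = (5 + 5/3)² = (20/3)² = 400/9)
u(Z) = 2*Z/(400/9 + Z) (u(Z) = (Z + Z)/(Z + 400/9) = (2*Z)/(400/9 + Z) = 2*Z/(400/9 + Z))
u(T(8)) + 2961 = 18*(-2)/(400 + 9*(-2)) + 2961 = 18*(-2)/(400 - 18) + 2961 = 18*(-2)/382 + 2961 = 18*(-2)*(1/382) + 2961 = -18/191 + 2961 = 565533/191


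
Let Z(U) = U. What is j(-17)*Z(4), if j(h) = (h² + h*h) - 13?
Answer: 2260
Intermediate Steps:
j(h) = -13 + 2*h² (j(h) = (h² + h²) - 13 = 2*h² - 13 = -13 + 2*h²)
j(-17)*Z(4) = (-13 + 2*(-17)²)*4 = (-13 + 2*289)*4 = (-13 + 578)*4 = 565*4 = 2260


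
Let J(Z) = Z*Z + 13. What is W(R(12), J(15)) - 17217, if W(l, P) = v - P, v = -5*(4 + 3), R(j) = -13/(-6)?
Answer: -17490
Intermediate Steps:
R(j) = 13/6 (R(j) = -13*(-⅙) = 13/6)
J(Z) = 13 + Z² (J(Z) = Z² + 13 = 13 + Z²)
v = -35 (v = -5*7 = -35)
W(l, P) = -35 - P
W(R(12), J(15)) - 17217 = (-35 - (13 + 15²)) - 17217 = (-35 - (13 + 225)) - 17217 = (-35 - 1*238) - 17217 = (-35 - 238) - 17217 = -273 - 17217 = -17490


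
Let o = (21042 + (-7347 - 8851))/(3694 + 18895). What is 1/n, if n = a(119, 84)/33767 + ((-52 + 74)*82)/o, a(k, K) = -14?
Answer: 5841691/49143712737 ≈ 0.00011887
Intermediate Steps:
o = 692/3227 (o = (21042 - 16198)/22589 = 4844*(1/22589) = 692/3227 ≈ 0.21444)
n = 49143712737/5841691 (n = -14/33767 + ((-52 + 74)*82)/(692/3227) = -14*1/33767 + (22*82)*(3227/692) = -14/33767 + 1804*(3227/692) = -14/33767 + 1455377/173 = 49143712737/5841691 ≈ 8412.6)
1/n = 1/(49143712737/5841691) = 5841691/49143712737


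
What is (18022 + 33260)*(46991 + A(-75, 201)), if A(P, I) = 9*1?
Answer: 2410254000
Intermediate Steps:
A(P, I) = 9
(18022 + 33260)*(46991 + A(-75, 201)) = (18022 + 33260)*(46991 + 9) = 51282*47000 = 2410254000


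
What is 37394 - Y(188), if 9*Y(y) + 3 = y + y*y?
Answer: 100339/3 ≈ 33446.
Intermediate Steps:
Y(y) = -⅓ + y/9 + y²/9 (Y(y) = -⅓ + (y + y*y)/9 = -⅓ + (y + y²)/9 = -⅓ + (y/9 + y²/9) = -⅓ + y/9 + y²/9)
37394 - Y(188) = 37394 - (-⅓ + (⅑)*188 + (⅑)*188²) = 37394 - (-⅓ + 188/9 + (⅑)*35344) = 37394 - (-⅓ + 188/9 + 35344/9) = 37394 - 1*11843/3 = 37394 - 11843/3 = 100339/3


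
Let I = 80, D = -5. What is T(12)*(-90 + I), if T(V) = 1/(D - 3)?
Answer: 5/4 ≈ 1.2500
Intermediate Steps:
T(V) = -⅛ (T(V) = 1/(-5 - 3) = 1/(-8) = -⅛)
T(12)*(-90 + I) = -(-90 + 80)/8 = -⅛*(-10) = 5/4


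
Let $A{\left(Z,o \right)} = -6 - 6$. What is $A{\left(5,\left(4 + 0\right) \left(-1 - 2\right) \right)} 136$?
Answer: $-1632$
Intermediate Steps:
$A{\left(Z,o \right)} = -12$ ($A{\left(Z,o \right)} = -6 - 6 = -12$)
$A{\left(5,\left(4 + 0\right) \left(-1 - 2\right) \right)} 136 = \left(-12\right) 136 = -1632$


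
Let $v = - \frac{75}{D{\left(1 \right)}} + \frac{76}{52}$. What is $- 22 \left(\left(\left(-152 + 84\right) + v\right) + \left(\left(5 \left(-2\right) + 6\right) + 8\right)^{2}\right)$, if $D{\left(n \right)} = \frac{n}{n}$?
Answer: $\frac{35904}{13} \approx 2761.8$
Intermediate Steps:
$D{\left(n \right)} = 1$
$v = - \frac{956}{13}$ ($v = - \frac{75}{1} + \frac{76}{52} = \left(-75\right) 1 + 76 \cdot \frac{1}{52} = -75 + \frac{19}{13} = - \frac{956}{13} \approx -73.538$)
$- 22 \left(\left(\left(-152 + 84\right) + v\right) + \left(\left(5 \left(-2\right) + 6\right) + 8\right)^{2}\right) = - 22 \left(\left(\left(-152 + 84\right) - \frac{956}{13}\right) + \left(\left(5 \left(-2\right) + 6\right) + 8\right)^{2}\right) = - 22 \left(\left(-68 - \frac{956}{13}\right) + \left(\left(-10 + 6\right) + 8\right)^{2}\right) = - 22 \left(- \frac{1840}{13} + \left(-4 + 8\right)^{2}\right) = - 22 \left(- \frac{1840}{13} + 4^{2}\right) = - 22 \left(- \frac{1840}{13} + 16\right) = \left(-22\right) \left(- \frac{1632}{13}\right) = \frac{35904}{13}$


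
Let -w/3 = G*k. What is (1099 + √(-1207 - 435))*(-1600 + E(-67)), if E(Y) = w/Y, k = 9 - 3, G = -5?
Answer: -117911710/67 - 107290*I*√1642/67 ≈ -1.7599e+6 - 64889.0*I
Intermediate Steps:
k = 6
w = 90 (w = -(-15)*6 = -3*(-30) = 90)
E(Y) = 90/Y
(1099 + √(-1207 - 435))*(-1600 + E(-67)) = (1099 + √(-1207 - 435))*(-1600 + 90/(-67)) = (1099 + √(-1642))*(-1600 + 90*(-1/67)) = (1099 + I*√1642)*(-1600 - 90/67) = (1099 + I*√1642)*(-107290/67) = -117911710/67 - 107290*I*√1642/67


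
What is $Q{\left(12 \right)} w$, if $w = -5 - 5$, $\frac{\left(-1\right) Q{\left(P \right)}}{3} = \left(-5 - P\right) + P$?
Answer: $-150$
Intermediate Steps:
$Q{\left(P \right)} = 15$ ($Q{\left(P \right)} = - 3 \left(\left(-5 - P\right) + P\right) = \left(-3\right) \left(-5\right) = 15$)
$w = -10$
$Q{\left(12 \right)} w = 15 \left(-10\right) = -150$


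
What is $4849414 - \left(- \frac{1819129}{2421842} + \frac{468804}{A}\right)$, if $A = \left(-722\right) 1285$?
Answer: $\frac{5448105520656529029}{1123456176170} \approx 4.8494 \cdot 10^{6}$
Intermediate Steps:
$A = -927770$
$4849414 - \left(- \frac{1819129}{2421842} + \frac{468804}{A}\right) = 4849414 - \left(- \frac{1819129}{2421842} + \frac{468804}{-927770}\right) = 4849414 - \left(\left(-1819129\right) \frac{1}{2421842} + 468804 \left(- \frac{1}{927770}\right)\right) = 4849414 - \left(- \frac{1819129}{2421842} - \frac{234402}{463885}\right) = 4849414 - - \frac{1411551264649}{1123456176170} = 4849414 + \frac{1411551264649}{1123456176170} = \frac{5448105520656529029}{1123456176170}$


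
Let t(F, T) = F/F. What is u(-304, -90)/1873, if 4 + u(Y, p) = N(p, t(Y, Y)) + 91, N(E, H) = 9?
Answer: 96/1873 ≈ 0.051255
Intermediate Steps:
t(F, T) = 1
u(Y, p) = 96 (u(Y, p) = -4 + (9 + 91) = -4 + 100 = 96)
u(-304, -90)/1873 = 96/1873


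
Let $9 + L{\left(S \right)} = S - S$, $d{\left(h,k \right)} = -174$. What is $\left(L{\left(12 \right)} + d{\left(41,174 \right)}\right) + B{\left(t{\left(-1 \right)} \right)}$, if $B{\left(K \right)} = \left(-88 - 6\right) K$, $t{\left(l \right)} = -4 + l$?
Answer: $287$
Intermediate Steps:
$L{\left(S \right)} = -9$ ($L{\left(S \right)} = -9 + \left(S - S\right) = -9 + 0 = -9$)
$B{\left(K \right)} = - 94 K$ ($B{\left(K \right)} = \left(-88 - 6\right) K = - 94 K$)
$\left(L{\left(12 \right)} + d{\left(41,174 \right)}\right) + B{\left(t{\left(-1 \right)} \right)} = \left(-9 - 174\right) - 94 \left(-4 - 1\right) = -183 - -470 = -183 + 470 = 287$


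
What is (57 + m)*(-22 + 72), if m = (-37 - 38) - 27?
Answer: -2250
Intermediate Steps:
m = -102 (m = -75 - 27 = -102)
(57 + m)*(-22 + 72) = (57 - 102)*(-22 + 72) = -45*50 = -2250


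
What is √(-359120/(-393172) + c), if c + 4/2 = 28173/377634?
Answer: I*√154927052979863080670/12372926254 ≈ 1.006*I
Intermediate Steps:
c = -242365/125878 (c = -2 + 28173/377634 = -2 + 28173*(1/377634) = -2 + 9391/125878 = -242365/125878 ≈ -1.9254)
√(-359120/(-393172) + c) = √(-359120/(-393172) - 242365/125878) = √(-359120*(-1/393172) - 242365/125878) = √(89780/98293 - 242365/125878) = √(-12521456105/12372926254) = I*√154927052979863080670/12372926254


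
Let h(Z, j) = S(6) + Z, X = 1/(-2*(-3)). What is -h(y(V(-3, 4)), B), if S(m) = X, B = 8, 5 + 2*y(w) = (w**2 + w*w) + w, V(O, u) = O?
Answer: -31/6 ≈ -5.1667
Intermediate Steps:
y(w) = -5/2 + w**2 + w/2 (y(w) = -5/2 + ((w**2 + w*w) + w)/2 = -5/2 + ((w**2 + w**2) + w)/2 = -5/2 + (2*w**2 + w)/2 = -5/2 + (w + 2*w**2)/2 = -5/2 + (w**2 + w/2) = -5/2 + w**2 + w/2)
X = 1/6 ≈ 0.16667
S(m) = 1/6
h(Z, j) = 1/6 + Z
-h(y(V(-3, 4)), B) = -(1/6 + (-5/2 + (-3)**2 + (1/2)*(-3))) = -(1/6 + (-5/2 + 9 - 3/2)) = -(1/6 + 5) = -1*31/6 = -31/6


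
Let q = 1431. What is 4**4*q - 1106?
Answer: 365230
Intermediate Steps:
4**4*q - 1106 = 4**4*1431 - 1106 = 256*1431 - 1106 = 366336 - 1106 = 365230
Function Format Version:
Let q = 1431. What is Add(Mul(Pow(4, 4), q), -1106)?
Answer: 365230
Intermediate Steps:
Add(Mul(Pow(4, 4), q), -1106) = Add(Mul(Pow(4, 4), 1431), -1106) = Add(Mul(256, 1431), -1106) = Add(366336, -1106) = 365230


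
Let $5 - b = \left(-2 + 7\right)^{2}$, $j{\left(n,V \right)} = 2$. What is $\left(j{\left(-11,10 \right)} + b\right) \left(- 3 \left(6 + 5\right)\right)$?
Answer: $594$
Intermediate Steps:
$b = -20$ ($b = 5 - \left(-2 + 7\right)^{2} = 5 - 5^{2} = 5 - 25 = -20$)
$\left(j{\left(-11,10 \right)} + b\right) \left(- 3 \left(6 + 5\right)\right) = \left(2 - 20\right) \left(- 3 \left(6 + 5\right)\right) = - 18 \left(\left(-3\right) 11\right) = \left(-18\right) \left(-33\right) = 594$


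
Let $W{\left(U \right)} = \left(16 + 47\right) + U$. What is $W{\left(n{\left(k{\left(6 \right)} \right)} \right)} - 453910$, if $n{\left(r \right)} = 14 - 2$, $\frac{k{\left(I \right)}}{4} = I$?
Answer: $-453835$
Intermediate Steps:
$k{\left(I \right)} = 4 I$
$n{\left(r \right)} = 12$
$W{\left(U \right)} = 63 + U$
$W{\left(n{\left(k{\left(6 \right)} \right)} \right)} - 453910 = \left(63 + 12\right) - 453910 = 75 - 453910 = -453835$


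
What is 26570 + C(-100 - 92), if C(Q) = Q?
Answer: 26378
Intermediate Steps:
26570 + C(-100 - 92) = 26570 + (-100 - 92) = 26570 - 192 = 26378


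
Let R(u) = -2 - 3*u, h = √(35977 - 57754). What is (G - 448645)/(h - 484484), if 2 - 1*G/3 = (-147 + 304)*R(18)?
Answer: 29225666756/33532109719 + 422263*I*√21777/234724768033 ≈ 0.87157 + 0.00026547*I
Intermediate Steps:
h = I*√21777 (h = √(-21777) = I*√21777 ≈ 147.57*I)
G = 26382 (G = 6 - 3*(-147 + 304)*(-2 - 3*18) = 6 - 471*(-2 - 54) = 6 - 471*(-56) = 6 - 3*(-8792) = 6 + 26376 = 26382)
(G - 448645)/(h - 484484) = (26382 - 448645)/(I*√21777 - 484484) = -422263/(-484484 + I*√21777)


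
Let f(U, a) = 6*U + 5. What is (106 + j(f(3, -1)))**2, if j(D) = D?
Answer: 16641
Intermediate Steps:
f(U, a) = 5 + 6*U
(106 + j(f(3, -1)))**2 = (106 + (5 + 6*3))**2 = (106 + (5 + 18))**2 = (106 + 23)**2 = 129**2 = 16641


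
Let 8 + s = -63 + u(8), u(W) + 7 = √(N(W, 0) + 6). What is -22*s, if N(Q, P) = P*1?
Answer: 1716 - 22*√6 ≈ 1662.1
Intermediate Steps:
N(Q, P) = P
u(W) = -7 + √6 (u(W) = -7 + √(0 + 6) = -7 + √6)
s = -78 + √6 (s = -8 + (-63 + (-7 + √6)) = -8 + (-70 + √6) = -78 + √6 ≈ -75.551)
-22*s = -22*(-78 + √6) = 1716 - 22*√6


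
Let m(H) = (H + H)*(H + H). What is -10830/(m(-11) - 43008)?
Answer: 5415/21262 ≈ 0.25468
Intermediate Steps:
m(H) = 4*H² (m(H) = (2*H)*(2*H) = 4*H²)
-10830/(m(-11) - 43008) = -10830/(4*(-11)² - 43008) = -10830/(4*121 - 43008) = -10830/(484 - 43008) = -10830/(-42524) = -10830*(-1/42524) = 5415/21262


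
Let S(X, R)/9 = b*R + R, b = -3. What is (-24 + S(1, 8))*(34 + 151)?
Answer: -31080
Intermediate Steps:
S(X, R) = -18*R (S(X, R) = 9*(-3*R + R) = 9*(-2*R) = -18*R)
(-24 + S(1, 8))*(34 + 151) = (-24 - 18*8)*(34 + 151) = (-24 - 144)*185 = -168*185 = -31080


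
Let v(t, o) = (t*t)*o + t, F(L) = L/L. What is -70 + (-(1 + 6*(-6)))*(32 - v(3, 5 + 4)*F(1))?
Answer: -1890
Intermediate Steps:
F(L) = 1
v(t, o) = t + o*t² (v(t, o) = t²*o + t = o*t² + t = t + o*t²)
-70 + (-(1 + 6*(-6)))*(32 - v(3, 5 + 4)*F(1)) = -70 + (-(1 + 6*(-6)))*(32 - 3*(1 + (5 + 4)*3)) = -70 + (-(1 - 36))*(32 - 3*(1 + 9*3)) = -70 + (-1*(-35))*(32 - 3*(1 + 27)) = -70 + 35*(32 - 3*28) = -70 + 35*(32 - 84) = -70 + 35*(-52) = -70 - 1820 = -1890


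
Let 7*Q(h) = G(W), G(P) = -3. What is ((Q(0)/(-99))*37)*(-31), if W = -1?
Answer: -1147/231 ≈ -4.9654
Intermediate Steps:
Q(h) = -3/7 (Q(h) = (1/7)*(-3) = -3/7)
((Q(0)/(-99))*37)*(-31) = (-3/7/(-99)*37)*(-31) = (-3/7*(-1/99)*37)*(-31) = ((1/231)*37)*(-31) = (37/231)*(-31) = -1147/231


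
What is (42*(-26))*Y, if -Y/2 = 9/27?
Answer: 728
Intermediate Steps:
Y = -2/3 (Y = -18/27 = -2*1/3 = -2/3 ≈ -0.66667)
(42*(-26))*Y = (42*(-26))*(-2/3) = -1092*(-2/3) = 728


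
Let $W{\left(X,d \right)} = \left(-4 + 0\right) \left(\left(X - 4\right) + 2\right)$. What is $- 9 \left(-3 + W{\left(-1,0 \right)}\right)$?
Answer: $-81$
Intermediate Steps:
$W{\left(X,d \right)} = 8 - 4 X$ ($W{\left(X,d \right)} = - 4 \left(\left(X - 4\right) + 2\right) = - 4 \left(\left(-4 + X\right) + 2\right) = - 4 \left(-2 + X\right) = 8 - 4 X$)
$- 9 \left(-3 + W{\left(-1,0 \right)}\right) = - 9 \left(-3 + \left(8 - -4\right)\right) = - 9 \left(-3 + \left(8 + 4\right)\right) = - 9 \left(-3 + 12\right) = \left(-9\right) 9 = -81$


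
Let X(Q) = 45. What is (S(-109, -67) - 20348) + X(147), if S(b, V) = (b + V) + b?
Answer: -20588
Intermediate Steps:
S(b, V) = V + 2*b (S(b, V) = (V + b) + b = V + 2*b)
(S(-109, -67) - 20348) + X(147) = ((-67 + 2*(-109)) - 20348) + 45 = ((-67 - 218) - 20348) + 45 = (-285 - 20348) + 45 = -20633 + 45 = -20588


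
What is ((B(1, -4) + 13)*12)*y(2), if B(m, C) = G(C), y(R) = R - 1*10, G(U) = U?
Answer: -864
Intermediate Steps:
y(R) = -10 + R (y(R) = R - 10 = -10 + R)
B(m, C) = C
((B(1, -4) + 13)*12)*y(2) = ((-4 + 13)*12)*(-10 + 2) = (9*12)*(-8) = 108*(-8) = -864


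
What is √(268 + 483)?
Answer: √751 ≈ 27.404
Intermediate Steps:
√(268 + 483) = √751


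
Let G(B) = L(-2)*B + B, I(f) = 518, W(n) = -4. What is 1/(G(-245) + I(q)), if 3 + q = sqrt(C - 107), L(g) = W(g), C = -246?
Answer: 1/1253 ≈ 0.00079808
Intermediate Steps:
L(g) = -4
q = -3 + I*sqrt(353) (q = -3 + sqrt(-246 - 107) = -3 + sqrt(-353) = -3 + I*sqrt(353) ≈ -3.0 + 18.788*I)
G(B) = -3*B (G(B) = -4*B + B = -3*B)
1/(G(-245) + I(q)) = 1/(-3*(-245) + 518) = 1/(735 + 518) = 1/1253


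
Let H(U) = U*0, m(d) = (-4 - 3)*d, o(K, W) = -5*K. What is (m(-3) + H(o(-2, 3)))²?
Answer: 441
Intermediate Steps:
m(d) = -7*d
H(U) = 0
(m(-3) + H(o(-2, 3)))² = (-7*(-3) + 0)² = (21 + 0)² = 21² = 441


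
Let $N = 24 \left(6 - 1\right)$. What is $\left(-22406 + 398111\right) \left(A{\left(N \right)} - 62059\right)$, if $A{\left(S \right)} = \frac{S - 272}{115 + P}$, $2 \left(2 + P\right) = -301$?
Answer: $- \frac{116571768687}{5} \approx -2.3314 \cdot 10^{10}$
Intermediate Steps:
$P = - \frac{305}{2}$ ($P = -2 + \frac{1}{2} \left(-301\right) = -2 - \frac{301}{2} = - \frac{305}{2} \approx -152.5$)
$N = 120$ ($N = 24 \cdot 5 = 120$)
$A{\left(S \right)} = \frac{544}{75} - \frac{2 S}{75}$ ($A{\left(S \right)} = \frac{S - 272}{115 - \frac{305}{2}} = \frac{-272 + S}{- \frac{75}{2}} = \left(-272 + S\right) \left(- \frac{2}{75}\right) = \frac{544}{75} - \frac{2 S}{75}$)
$\left(-22406 + 398111\right) \left(A{\left(N \right)} - 62059\right) = \left(-22406 + 398111\right) \left(\left(\frac{544}{75} - \frac{16}{5}\right) - 62059\right) = 375705 \left(\left(\frac{544}{75} - \frac{16}{5}\right) - 62059\right) = 375705 \left(\frac{304}{75} - 62059\right) = 375705 \left(- \frac{4654121}{75}\right) = - \frac{116571768687}{5}$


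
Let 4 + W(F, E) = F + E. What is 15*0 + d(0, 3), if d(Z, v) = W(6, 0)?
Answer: 2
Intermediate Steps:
W(F, E) = -4 + E + F (W(F, E) = -4 + (F + E) = -4 + (E + F) = -4 + E + F)
d(Z, v) = 2 (d(Z, v) = -4 + 0 + 6 = 2)
15*0 + d(0, 3) = 15*0 + 2 = 0 + 2 = 2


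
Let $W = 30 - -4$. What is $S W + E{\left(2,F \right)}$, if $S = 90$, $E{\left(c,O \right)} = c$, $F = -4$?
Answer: $3062$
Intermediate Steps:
$W = 34$ ($W = 30 + 4 = 34$)
$S W + E{\left(2,F \right)} = 90 \cdot 34 + 2 = 3060 + 2 = 3062$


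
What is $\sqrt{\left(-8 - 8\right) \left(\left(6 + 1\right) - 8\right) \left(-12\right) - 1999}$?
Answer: $i \sqrt{2191} \approx 46.808 i$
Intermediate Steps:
$\sqrt{\left(-8 - 8\right) \left(\left(6 + 1\right) - 8\right) \left(-12\right) - 1999} = \sqrt{\left(-8 - 8\right) \left(7 - 8\right) \left(-12\right) - 1999} = \sqrt{\left(-16\right) \left(-1\right) \left(-12\right) - 1999} = \sqrt{16 \left(-12\right) - 1999} = \sqrt{-192 - 1999} = \sqrt{-2191} = i \sqrt{2191}$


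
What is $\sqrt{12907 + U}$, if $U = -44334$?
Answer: $i \sqrt{31427} \approx 177.28 i$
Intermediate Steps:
$\sqrt{12907 + U} = \sqrt{12907 - 44334} = \sqrt{-31427} = i \sqrt{31427}$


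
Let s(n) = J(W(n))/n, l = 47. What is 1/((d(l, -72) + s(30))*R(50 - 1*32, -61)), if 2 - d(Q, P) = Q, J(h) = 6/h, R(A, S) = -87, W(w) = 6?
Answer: 10/39121 ≈ 0.00025562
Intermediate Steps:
d(Q, P) = 2 - Q
s(n) = 1/n (s(n) = (6/6)/n = (6*(⅙))/n = 1/n)
1/((d(l, -72) + s(30))*R(50 - 1*32, -61)) = 1/(((2 - 1*47) + 1/30)*(-87)) = -1/87/((2 - 47) + 1/30) = -1/87/(-45 + 1/30) = -1/87/(-1349/30) = -30/1349*(-1/87) = 10/39121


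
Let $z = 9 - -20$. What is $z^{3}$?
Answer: $24389$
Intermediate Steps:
$z = 29$ ($z = 9 + 20 = 29$)
$z^{3} = 29^{3} = 24389$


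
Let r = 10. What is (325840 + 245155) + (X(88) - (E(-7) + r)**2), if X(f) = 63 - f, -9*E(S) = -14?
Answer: 46237754/81 ≈ 5.7084e+5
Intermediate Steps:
E(S) = 14/9 (E(S) = -1/9*(-14) = 14/9)
(325840 + 245155) + (X(88) - (E(-7) + r)**2) = (325840 + 245155) + ((63 - 1*88) - (14/9 + 10)**2) = 570995 + ((63 - 88) - (104/9)**2) = 570995 + (-25 - 1*10816/81) = 570995 + (-25 - 10816/81) = 570995 - 12841/81 = 46237754/81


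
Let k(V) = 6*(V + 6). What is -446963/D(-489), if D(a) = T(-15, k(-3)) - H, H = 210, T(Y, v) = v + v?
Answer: 446963/174 ≈ 2568.8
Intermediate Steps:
k(V) = 36 + 6*V (k(V) = 6*(6 + V) = 36 + 6*V)
T(Y, v) = 2*v
D(a) = -174 (D(a) = 2*(36 + 6*(-3)) - 1*210 = 2*(36 - 18) - 210 = 2*18 - 210 = 36 - 210 = -174)
-446963/D(-489) = -446963/(-174) = -446963*(-1/174) = 446963/174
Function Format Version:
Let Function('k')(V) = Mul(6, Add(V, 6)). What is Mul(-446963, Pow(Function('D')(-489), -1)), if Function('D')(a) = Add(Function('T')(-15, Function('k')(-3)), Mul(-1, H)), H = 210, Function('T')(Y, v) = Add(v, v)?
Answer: Rational(446963, 174) ≈ 2568.8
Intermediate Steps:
Function('k')(V) = Add(36, Mul(6, V)) (Function('k')(V) = Mul(6, Add(6, V)) = Add(36, Mul(6, V)))
Function('T')(Y, v) = Mul(2, v)
Function('D')(a) = -174 (Function('D')(a) = Add(Mul(2, Add(36, Mul(6, -3))), Mul(-1, 210)) = Add(Mul(2, Add(36, -18)), -210) = Add(Mul(2, 18), -210) = Add(36, -210) = -174)
Mul(-446963, Pow(Function('D')(-489), -1)) = Mul(-446963, Pow(-174, -1)) = Mul(-446963, Rational(-1, 174)) = Rational(446963, 174)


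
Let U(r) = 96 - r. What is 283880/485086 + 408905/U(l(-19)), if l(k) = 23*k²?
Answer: -98012143835/1990550401 ≈ -49.239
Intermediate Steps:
283880/485086 + 408905/U(l(-19)) = 283880/485086 + 408905/(96 - 23*(-19)²) = 283880*(1/485086) + 408905/(96 - 23*361) = 141940/242543 + 408905/(96 - 1*8303) = 141940/242543 + 408905/(96 - 8303) = 141940/242543 + 408905/(-8207) = 141940/242543 + 408905*(-1/8207) = 141940/242543 - 408905/8207 = -98012143835/1990550401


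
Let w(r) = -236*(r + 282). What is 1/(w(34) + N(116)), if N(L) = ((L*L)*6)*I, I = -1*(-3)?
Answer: 1/167632 ≈ 5.9654e-6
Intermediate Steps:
I = 3
w(r) = -66552 - 236*r (w(r) = -236*(282 + r) = -66552 - 236*r)
N(L) = 18*L**2 (N(L) = ((L*L)*6)*3 = (L**2*6)*3 = (6*L**2)*3 = 18*L**2)
1/(w(34) + N(116)) = 1/((-66552 - 236*34) + 18*116**2) = 1/((-66552 - 8024) + 18*13456) = 1/(-74576 + 242208) = 1/167632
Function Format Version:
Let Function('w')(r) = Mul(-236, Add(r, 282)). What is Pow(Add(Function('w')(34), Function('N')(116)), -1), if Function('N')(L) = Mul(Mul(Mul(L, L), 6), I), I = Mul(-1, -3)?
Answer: Rational(1, 167632) ≈ 5.9654e-6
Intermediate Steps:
I = 3
Function('w')(r) = Add(-66552, Mul(-236, r)) (Function('w')(r) = Mul(-236, Add(282, r)) = Add(-66552, Mul(-236, r)))
Function('N')(L) = Mul(18, Pow(L, 2)) (Function('N')(L) = Mul(Mul(Mul(L, L), 6), 3) = Mul(Mul(Pow(L, 2), 6), 3) = Mul(Mul(6, Pow(L, 2)), 3) = Mul(18, Pow(L, 2)))
Pow(Add(Function('w')(34), Function('N')(116)), -1) = Pow(Add(Add(-66552, Mul(-236, 34)), Mul(18, Pow(116, 2))), -1) = Pow(Add(Add(-66552, -8024), Mul(18, 13456)), -1) = Pow(Add(-74576, 242208), -1) = Pow(167632, -1) = Rational(1, 167632)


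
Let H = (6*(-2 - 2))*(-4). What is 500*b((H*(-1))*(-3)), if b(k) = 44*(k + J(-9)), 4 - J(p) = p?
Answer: 6622000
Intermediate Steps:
J(p) = 4 - p
H = 96 (H = (6*(-4))*(-4) = -24*(-4) = 96)
b(k) = 572 + 44*k (b(k) = 44*(k + (4 - 1*(-9))) = 44*(k + (4 + 9)) = 44*(k + 13) = 44*(13 + k) = 572 + 44*k)
500*b((H*(-1))*(-3)) = 500*(572 + 44*((96*(-1))*(-3))) = 500*(572 + 44*(-96*(-3))) = 500*(572 + 44*288) = 500*(572 + 12672) = 500*13244 = 6622000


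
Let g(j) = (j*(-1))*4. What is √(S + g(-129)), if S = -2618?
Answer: I*√2102 ≈ 45.848*I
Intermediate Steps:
g(j) = -4*j (g(j) = -j*4 = -4*j)
√(S + g(-129)) = √(-2618 - 4*(-129)) = √(-2618 + 516) = √(-2102) = I*√2102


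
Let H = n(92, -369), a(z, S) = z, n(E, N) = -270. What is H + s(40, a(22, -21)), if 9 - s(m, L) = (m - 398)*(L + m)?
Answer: 21935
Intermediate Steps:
s(m, L) = 9 - (-398 + m)*(L + m) (s(m, L) = 9 - (m - 398)*(L + m) = 9 - (-398 + m)*(L + m))
H = -270
H + s(40, a(22, -21)) = -270 + (9 - 1*40**2 + 398*22 + 398*40 - 1*22*40) = -270 + (9 - 1*1600 + 8756 + 15920 - 880) = -270 + (9 - 1600 + 8756 + 15920 - 880) = -270 + 22205 = 21935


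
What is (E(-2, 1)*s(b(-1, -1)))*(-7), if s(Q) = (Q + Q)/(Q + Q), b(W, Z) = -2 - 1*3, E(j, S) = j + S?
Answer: 7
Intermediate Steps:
E(j, S) = S + j
b(W, Z) = -5 (b(W, Z) = -2 - 3 = -5)
s(Q) = 1 (s(Q) = (2*Q)/((2*Q)) = (2*Q)*(1/(2*Q)) = 1)
(E(-2, 1)*s(b(-1, -1)))*(-7) = ((1 - 2)*1)*(-7) = -1*1*(-7) = -1*(-7) = 7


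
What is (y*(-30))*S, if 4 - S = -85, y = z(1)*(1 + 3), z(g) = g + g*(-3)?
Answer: 21360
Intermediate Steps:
z(g) = -2*g (z(g) = g - 3*g = -2*g)
y = -8 (y = (-2*1)*(1 + 3) = -2*4 = -8)
S = 89 (S = 4 - 1*(-85) = 4 + 85 = 89)
(y*(-30))*S = -8*(-30)*89 = 240*89 = 21360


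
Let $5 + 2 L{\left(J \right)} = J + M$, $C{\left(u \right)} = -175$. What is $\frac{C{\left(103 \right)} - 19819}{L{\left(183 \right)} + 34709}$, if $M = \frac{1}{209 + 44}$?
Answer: $- \frac{10116964}{17607789} \approx -0.57457$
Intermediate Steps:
$M = \frac{1}{253} \approx 0.0039526$
$L{\left(J \right)} = - \frac{632}{253} + \frac{J}{2}$ ($L{\left(J \right)} = - \frac{5}{2} + \frac{J + \frac{1}{253}}{2} = - \frac{5}{2} + \frac{\frac{1}{253} + J}{2} = - \frac{5}{2} + \left(\frac{1}{506} + \frac{J}{2}\right) = - \frac{632}{253} + \frac{J}{2}$)
$\frac{C{\left(103 \right)} - 19819}{L{\left(183 \right)} + 34709} = \frac{-175 - 19819}{\left(- \frac{632}{253} + \frac{1}{2} \cdot 183\right) + 34709} = - \frac{19994}{\left(- \frac{632}{253} + \frac{183}{2}\right) + 34709} = - \frac{19994}{\frac{45035}{506} + 34709} = - \frac{19994}{\frac{17607789}{506}} = \left(-19994\right) \frac{506}{17607789} = - \frac{10116964}{17607789}$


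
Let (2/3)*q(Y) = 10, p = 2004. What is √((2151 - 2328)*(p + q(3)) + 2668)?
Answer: I*√354695 ≈ 595.56*I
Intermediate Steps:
q(Y) = 15 (q(Y) = (3/2)*10 = 15)
√((2151 - 2328)*(p + q(3)) + 2668) = √((2151 - 2328)*(2004 + 15) + 2668) = √(-177*2019 + 2668) = √(-357363 + 2668) = √(-354695) = I*√354695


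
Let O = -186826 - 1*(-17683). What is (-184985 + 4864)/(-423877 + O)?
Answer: 180121/593020 ≈ 0.30374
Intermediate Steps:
O = -169143 (O = -186826 + 17683 = -169143)
(-184985 + 4864)/(-423877 + O) = (-184985 + 4864)/(-423877 - 169143) = -180121/(-593020) = -180121*(-1/593020) = 180121/593020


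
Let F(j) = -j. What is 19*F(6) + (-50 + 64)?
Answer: -100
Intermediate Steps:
19*F(6) + (-50 + 64) = 19*(-1*6) + (-50 + 64) = 19*(-6) + 14 = -114 + 14 = -100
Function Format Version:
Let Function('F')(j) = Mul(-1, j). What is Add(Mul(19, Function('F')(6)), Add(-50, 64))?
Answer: -100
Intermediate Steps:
Add(Mul(19, Function('F')(6)), Add(-50, 64)) = Add(Mul(19, Mul(-1, 6)), Add(-50, 64)) = Add(Mul(19, -6), 14) = Add(-114, 14) = -100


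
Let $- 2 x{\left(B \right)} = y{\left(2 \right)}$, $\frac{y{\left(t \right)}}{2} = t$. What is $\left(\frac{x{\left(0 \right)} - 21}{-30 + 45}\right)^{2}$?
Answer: $\frac{529}{225} \approx 2.3511$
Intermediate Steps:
$y{\left(t \right)} = 2 t$
$x{\left(B \right)} = -2$ ($x{\left(B \right)} = - \frac{2 \cdot 2}{2} = \left(- \frac{1}{2}\right) 4 = -2$)
$\left(\frac{x{\left(0 \right)} - 21}{-30 + 45}\right)^{2} = \left(\frac{-2 - 21}{-30 + 45}\right)^{2} = \left(- \frac{23}{15}\right)^{2} = \frac{529}{225}$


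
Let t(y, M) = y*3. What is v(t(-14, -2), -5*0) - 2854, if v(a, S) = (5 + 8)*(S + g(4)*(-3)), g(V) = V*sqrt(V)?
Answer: -3166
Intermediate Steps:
t(y, M) = 3*y
g(V) = V**(3/2)
v(a, S) = -312 + 13*S (v(a, S) = (5 + 8)*(S + 4**(3/2)*(-3)) = 13*(S + 8*(-3)) = 13*(S - 24) = 13*(-24 + S) = -312 + 13*S)
v(t(-14, -2), -5*0) - 2854 = (-312 + 13*(-5*0)) - 2854 = (-312 + 13*0) - 2854 = (-312 + 0) - 2854 = -312 - 2854 = -3166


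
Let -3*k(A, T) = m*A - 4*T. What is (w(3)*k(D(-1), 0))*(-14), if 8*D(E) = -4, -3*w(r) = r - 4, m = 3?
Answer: -7/3 ≈ -2.3333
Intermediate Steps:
w(r) = 4/3 - r/3 (w(r) = -(r - 4)/3 = -(-4 + r)/3 = 4/3 - r/3)
D(E) = -½ (D(E) = (⅛)*(-4) = -½)
k(A, T) = -A + 4*T/3 (k(A, T) = -(3*A - 4*T)/3 = -(-4*T + 3*A)/3 = -A + 4*T/3)
(w(3)*k(D(-1), 0))*(-14) = ((4/3 - ⅓*3)*(-1*(-½) + (4/3)*0))*(-14) = ((4/3 - 1)*(½ + 0))*(-14) = ((⅓)*(½))*(-14) = (⅙)*(-14) = -7/3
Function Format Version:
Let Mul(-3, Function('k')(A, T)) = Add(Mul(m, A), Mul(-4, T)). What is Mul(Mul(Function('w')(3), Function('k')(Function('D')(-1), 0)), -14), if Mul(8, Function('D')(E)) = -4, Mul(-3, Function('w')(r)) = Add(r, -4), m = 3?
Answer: Rational(-7, 3) ≈ -2.3333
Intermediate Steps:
Function('w')(r) = Add(Rational(4, 3), Mul(Rational(-1, 3), r)) (Function('w')(r) = Mul(Rational(-1, 3), Add(r, -4)) = Mul(Rational(-1, 3), Add(-4, r)) = Add(Rational(4, 3), Mul(Rational(-1, 3), r)))
Function('D')(E) = Rational(-1, 2) (Function('D')(E) = Mul(Rational(1, 8), -4) = Rational(-1, 2))
Function('k')(A, T) = Add(Mul(-1, A), Mul(Rational(4, 3), T)) (Function('k')(A, T) = Mul(Rational(-1, 3), Add(Mul(3, A), Mul(-4, T))) = Mul(Rational(-1, 3), Add(Mul(-4, T), Mul(3, A))) = Add(Mul(-1, A), Mul(Rational(4, 3), T)))
Mul(Mul(Function('w')(3), Function('k')(Function('D')(-1), 0)), -14) = Mul(Mul(Add(Rational(4, 3), Mul(Rational(-1, 3), 3)), Add(Mul(-1, Rational(-1, 2)), Mul(Rational(4, 3), 0))), -14) = Mul(Mul(Add(Rational(4, 3), -1), Add(Rational(1, 2), 0)), -14) = Mul(Mul(Rational(1, 3), Rational(1, 2)), -14) = Mul(Rational(1, 6), -14) = Rational(-7, 3)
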